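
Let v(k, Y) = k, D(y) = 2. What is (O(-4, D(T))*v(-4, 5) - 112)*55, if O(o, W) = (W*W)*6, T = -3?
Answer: -11440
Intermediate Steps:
O(o, W) = 6*W² (O(o, W) = W²*6 = 6*W²)
(O(-4, D(T))*v(-4, 5) - 112)*55 = ((6*2²)*(-4) - 112)*55 = ((6*4)*(-4) - 112)*55 = (24*(-4) - 112)*55 = (-96 - 112)*55 = -208*55 = -11440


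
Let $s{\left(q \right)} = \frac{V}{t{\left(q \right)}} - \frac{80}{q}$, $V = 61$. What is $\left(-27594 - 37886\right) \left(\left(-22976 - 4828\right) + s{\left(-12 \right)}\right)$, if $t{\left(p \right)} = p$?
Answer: $\frac{5461506730}{3} \approx 1.8205 \cdot 10^{9}$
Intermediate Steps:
$s{\left(q \right)} = - \frac{19}{q}$ ($s{\left(q \right)} = \frac{61}{q} - \frac{80}{q} = - \frac{19}{q}$)
$\left(-27594 - 37886\right) \left(\left(-22976 - 4828\right) + s{\left(-12 \right)}\right) = \left(-27594 - 37886\right) \left(\left(-22976 - 4828\right) - \frac{19}{-12}\right) = \left(-27594 - 37886\right) \left(\left(-22976 - 4828\right) - - \frac{19}{12}\right) = - 65480 \left(-27804 + \frac{19}{12}\right) = \left(-65480\right) \left(- \frac{333629}{12}\right) = \frac{5461506730}{3}$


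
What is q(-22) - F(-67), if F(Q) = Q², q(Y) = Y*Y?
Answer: -4005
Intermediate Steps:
q(Y) = Y²
q(-22) - F(-67) = (-22)² - 1*(-67)² = 484 - 1*4489 = 484 - 4489 = -4005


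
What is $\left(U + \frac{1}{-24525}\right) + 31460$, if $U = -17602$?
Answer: $\frac{339867449}{24525} \approx 13858.0$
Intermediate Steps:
$\left(U + \frac{1}{-24525}\right) + 31460 = \left(-17602 + \frac{1}{-24525}\right) + 31460 = \left(-17602 - \frac{1}{24525}\right) + 31460 = - \frac{431689051}{24525} + 31460 = \frac{339867449}{24525}$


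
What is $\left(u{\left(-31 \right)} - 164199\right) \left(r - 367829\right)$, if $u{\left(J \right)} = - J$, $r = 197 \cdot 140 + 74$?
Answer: $55845849400$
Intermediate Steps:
$r = 27654$ ($r = 27580 + 74 = 27654$)
$\left(u{\left(-31 \right)} - 164199\right) \left(r - 367829\right) = \left(\left(-1\right) \left(-31\right) - 164199\right) \left(27654 - 367829\right) = \left(31 - 164199\right) \left(-340175\right) = \left(-164168\right) \left(-340175\right) = 55845849400$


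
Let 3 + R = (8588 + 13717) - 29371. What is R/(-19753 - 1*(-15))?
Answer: 7069/19738 ≈ 0.35814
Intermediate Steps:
R = -7069 (R = -3 + ((8588 + 13717) - 29371) = -3 + (22305 - 29371) = -3 - 7066 = -7069)
R/(-19753 - 1*(-15)) = -7069/(-19753 - 1*(-15)) = -7069/(-19753 + 15) = -7069/(-19738) = -7069*(-1/19738) = 7069/19738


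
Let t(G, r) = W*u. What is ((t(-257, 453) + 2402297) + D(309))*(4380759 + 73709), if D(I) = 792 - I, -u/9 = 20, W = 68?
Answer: 10648583932720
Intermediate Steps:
u = -180 (u = -9*20 = -180)
t(G, r) = -12240 (t(G, r) = 68*(-180) = -12240)
((t(-257, 453) + 2402297) + D(309))*(4380759 + 73709) = ((-12240 + 2402297) + (792 - 1*309))*(4380759 + 73709) = (2390057 + (792 - 309))*4454468 = (2390057 + 483)*4454468 = 2390540*4454468 = 10648583932720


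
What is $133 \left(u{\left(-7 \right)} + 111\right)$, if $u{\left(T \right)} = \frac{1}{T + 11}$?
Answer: $\frac{59185}{4} \approx 14796.0$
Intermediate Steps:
$u{\left(T \right)} = \frac{1}{11 + T}$
$133 \left(u{\left(-7 \right)} + 111\right) = 133 \left(\frac{1}{11 - 7} + 111\right) = 133 \left(\frac{1}{4} + 111\right) = 133 \cdot \frac{445}{4} = \frac{59185}{4}$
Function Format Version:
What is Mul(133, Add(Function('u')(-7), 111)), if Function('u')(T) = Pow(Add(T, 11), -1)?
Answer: Rational(59185, 4) ≈ 14796.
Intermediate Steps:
Function('u')(T) = Pow(Add(11, T), -1)
Mul(133, Add(Function('u')(-7), 111)) = Mul(133, Add(Pow(Add(11, -7), -1), 111)) = Mul(133, Add(Pow(4, -1), 111)) = Mul(133, Add(Rational(1, 4), 111)) = Mul(133, Rational(445, 4)) = Rational(59185, 4)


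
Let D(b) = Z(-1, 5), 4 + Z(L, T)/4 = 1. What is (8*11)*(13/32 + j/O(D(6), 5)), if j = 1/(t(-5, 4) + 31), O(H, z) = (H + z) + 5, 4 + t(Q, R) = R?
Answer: 4257/124 ≈ 34.331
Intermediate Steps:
Z(L, T) = -12 (Z(L, T) = -16 + 4*1 = -16 + 4 = -12)
D(b) = -12
t(Q, R) = -4 + R
O(H, z) = 5 + H + z
j = 1/31 (j = 1/((-4 + 4) + 31) = 1/(0 + 31) = 1/31 ≈ 0.032258)
(8*11)*(13/32 + j/O(D(6), 5)) = (8*11)*(13/32 + 1/(31*(5 - 12 + 5))) = 88*(13*(1/32) + (1/31)/(-2)) = 88*(13/32 + (1/31)*(-½)) = 88*(13/32 - 1/62) = 88*(387/992) = 4257/124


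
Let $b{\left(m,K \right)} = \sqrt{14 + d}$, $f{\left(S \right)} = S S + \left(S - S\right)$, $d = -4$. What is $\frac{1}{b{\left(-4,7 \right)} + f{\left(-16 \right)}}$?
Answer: $\frac{128}{32763} - \frac{\sqrt{10}}{65526} \approx 0.0038586$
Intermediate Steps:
$f{\left(S \right)} = S^{2}$ ($f{\left(S \right)} = S^{2} + 0 = S^{2}$)
$b{\left(m,K \right)} = \sqrt{10}$ ($b{\left(m,K \right)} = \sqrt{14 - 4} = \sqrt{10}$)
$\frac{1}{b{\left(-4,7 \right)} + f{\left(-16 \right)}} = \frac{1}{\sqrt{10} + \left(-16\right)^{2}} = \frac{1}{\sqrt{10} + 256} = \frac{1}{256 + \sqrt{10}}$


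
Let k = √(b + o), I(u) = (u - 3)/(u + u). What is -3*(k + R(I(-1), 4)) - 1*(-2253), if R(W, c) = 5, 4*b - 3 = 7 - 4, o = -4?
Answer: 2238 - 3*I*√10/2 ≈ 2238.0 - 4.7434*I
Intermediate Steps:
I(u) = (-3 + u)/(2*u) (I(u) = (-3 + u)/((2*u)) = (-3 + u)*(1/(2*u)) = (-3 + u)/(2*u))
b = 3/2 (b = ¾ + (7 - 4)/4 = ¾ + (¼)*3 = ¾ + ¾ = 3/2 ≈ 1.5000)
k = I*√10/2 (k = √(3/2 - 4) = √(-5/2) = I*√10/2 ≈ 1.5811*I)
-3*(k + R(I(-1), 4)) - 1*(-2253) = -3*(I*√10/2 + 5) - 1*(-2253) = -3*(5 + I*√10/2) + 2253 = (-15 - 3*I*√10/2) + 2253 = 2238 - 3*I*√10/2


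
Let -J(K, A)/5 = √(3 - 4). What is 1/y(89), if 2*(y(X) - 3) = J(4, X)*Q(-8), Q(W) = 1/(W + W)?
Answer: 3072/9241 - 160*I/9241 ≈ 0.33243 - 0.017314*I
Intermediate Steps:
J(K, A) = -5*I (J(K, A) = -5*√(3 - 4) = -5*I)
Q(W) = 1/(2*W)
y(X) = 3 + 5*I/32 (y(X) = 3 + ((-5*I)*((½)/(-8)))/2 = 3 + ((-5*I)*((½)*(-⅛)))/2 = 3 + (-5*I*(-1/16))/2 = 3 + (5*I/16)/2 = 3 + 5*I/32)
1/y(89) = 1/(3 + 5*I/32) = 1024*(3 - 5*I/32)/9241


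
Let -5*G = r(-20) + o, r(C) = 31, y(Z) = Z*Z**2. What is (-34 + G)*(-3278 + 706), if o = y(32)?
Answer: 84796268/5 ≈ 1.6959e+7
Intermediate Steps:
y(Z) = Z**3
o = 32768 (o = 32**3 = 32768)
G = -32799/5 (G = -(31 + 32768)/5 = -1/5*32799 = -32799/5 ≈ -6559.8)
(-34 + G)*(-3278 + 706) = (-34 - 32799/5)*(-3278 + 706) = -32969/5*(-2572) = 84796268/5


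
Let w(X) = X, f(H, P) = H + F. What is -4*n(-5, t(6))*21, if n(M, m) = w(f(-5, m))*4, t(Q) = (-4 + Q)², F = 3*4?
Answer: -2352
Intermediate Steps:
F = 12
f(H, P) = 12 + H (f(H, P) = H + 12 = 12 + H)
n(M, m) = 28 (n(M, m) = (12 - 5)*4 = 7*4 = 28)
-4*n(-5, t(6))*21 = -4*28*21 = -112*21 = -2352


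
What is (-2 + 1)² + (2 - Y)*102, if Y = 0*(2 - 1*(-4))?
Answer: 205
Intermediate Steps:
Y = 0 (Y = 0*(2 + 4) = 0*6 = 0)
(-2 + 1)² + (2 - Y)*102 = (-2 + 1)² + (2 - 1*0)*102 = (-1)² + (2 + 0)*102 = 1 + 2*102 = 1 + 204 = 205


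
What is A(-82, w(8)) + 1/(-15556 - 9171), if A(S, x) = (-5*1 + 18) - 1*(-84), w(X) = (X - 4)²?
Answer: 2398518/24727 ≈ 97.000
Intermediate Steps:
w(X) = (-4 + X)²
A(S, x) = 97 (A(S, x) = (-5 + 18) + 84 = 13 + 84 = 97)
A(-82, w(8)) + 1/(-15556 - 9171) = 97 + 1/(-15556 - 9171) = 97 + 1/(-24727) = 97 - 1/24727 = 2398518/24727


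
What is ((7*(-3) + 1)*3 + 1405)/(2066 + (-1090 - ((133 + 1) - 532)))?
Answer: 1345/1374 ≈ 0.97889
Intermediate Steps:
((7*(-3) + 1)*3 + 1405)/(2066 + (-1090 - ((133 + 1) - 532))) = ((-21 + 1)*3 + 1405)/(2066 + (-1090 - (134 - 532))) = (-20*3 + 1405)/(2066 + (-1090 - 1*(-398))) = (-60 + 1405)/(2066 + (-1090 + 398)) = 1345/(2066 - 692) = 1345/1374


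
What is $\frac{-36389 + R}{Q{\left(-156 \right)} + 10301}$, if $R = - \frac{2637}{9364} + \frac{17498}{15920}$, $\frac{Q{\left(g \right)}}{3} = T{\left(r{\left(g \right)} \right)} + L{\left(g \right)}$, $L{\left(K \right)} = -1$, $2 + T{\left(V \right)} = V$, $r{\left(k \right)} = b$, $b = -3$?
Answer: $- \frac{678070492261}{191617123880} \approx -3.5387$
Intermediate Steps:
$r{\left(k \right)} = -3$
$T{\left(V \right)} = -2 + V$
$Q{\left(g \right)} = -18$ ($Q{\left(g \right)} = 3 \left(\left(-2 - 3\right) - 1\right) = 3 \left(-5 - 1\right) = 3 \left(-6\right) = -18$)
$R = \frac{15233779}{18634360}$ ($R = \left(-2637\right) \frac{1}{9364} + 17498 \cdot \frac{1}{15920} = - \frac{2637}{9364} + \frac{8749}{7960} = \frac{15233779}{18634360} \approx 0.81751$)
$\frac{-36389 + R}{Q{\left(-156 \right)} + 10301} = \frac{-36389 + \frac{15233779}{18634360}}{-18 + 10301} = - \frac{678070492261}{18634360 \cdot 10283} = \left(- \frac{678070492261}{18634360}\right) \frac{1}{10283} = - \frac{678070492261}{191617123880}$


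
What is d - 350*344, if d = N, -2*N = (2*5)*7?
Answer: -120435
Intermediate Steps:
N = -35 (N = -2*5*7/2 = -5*7 = -1/2*70 = -35)
d = -35
d - 350*344 = -35 - 350*344 = -35 - 120400 = -120435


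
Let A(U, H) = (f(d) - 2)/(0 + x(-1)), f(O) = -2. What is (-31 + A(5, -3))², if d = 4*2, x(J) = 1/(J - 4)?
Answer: 121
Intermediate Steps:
x(J) = 1/(-4 + J)
d = 8
A(U, H) = 20 (A(U, H) = (-2 - 2)/(0 + 1/(-4 - 1)) = -4/(0 + 1/(-5)) = -4/(0 - ⅕) = -4/(-⅕) = -4*(-5) = 20)
(-31 + A(5, -3))² = (-31 + 20)² = (-11)² = 121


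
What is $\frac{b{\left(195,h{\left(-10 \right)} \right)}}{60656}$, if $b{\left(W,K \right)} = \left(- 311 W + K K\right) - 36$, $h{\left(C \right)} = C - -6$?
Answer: $- \frac{60665}{60656} \approx -1.0001$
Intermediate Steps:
$h{\left(C \right)} = 6 + C$ ($h{\left(C \right)} = C + 6 = 6 + C$)
$b{\left(W,K \right)} = -36 + K^{2} - 311 W$ ($b{\left(W,K \right)} = \left(- 311 W + K^{2}\right) - 36 = \left(K^{2} - 311 W\right) - 36 = -36 + K^{2} - 311 W$)
$\frac{b{\left(195,h{\left(-10 \right)} \right)}}{60656} = \frac{-36 + \left(6 - 10\right)^{2} - 60645}{60656} = \left(-36 + \left(-4\right)^{2} - 60645\right) \frac{1}{60656} = \left(-36 + 16 - 60645\right) \frac{1}{60656} = \left(-60665\right) \frac{1}{60656} = - \frac{60665}{60656}$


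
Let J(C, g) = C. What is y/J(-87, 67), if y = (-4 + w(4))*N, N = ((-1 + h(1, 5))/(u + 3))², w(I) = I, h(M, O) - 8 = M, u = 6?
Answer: 0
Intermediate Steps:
h(M, O) = 8 + M
N = 64/81 (N = ((-1 + (8 + 1))/(6 + 3))² = ((-1 + 9)/9)² = (8*(⅑))² = (8/9)² = 64/81 ≈ 0.79012)
y = 0 (y = (-4 + 4)*(64/81) = 0*(64/81) = 0)
y/J(-87, 67) = 0/(-87) = 0*(-1/87) = 0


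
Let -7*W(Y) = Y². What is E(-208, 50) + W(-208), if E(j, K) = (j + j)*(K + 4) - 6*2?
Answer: -200596/7 ≈ -28657.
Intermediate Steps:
E(j, K) = -12 + 2*j*(4 + K) (E(j, K) = (2*j)*(4 + K) - 12 = 2*j*(4 + K) - 12 = -12 + 2*j*(4 + K))
W(Y) = -Y²/7
E(-208, 50) + W(-208) = (-12 + 8*(-208) + 2*50*(-208)) - ⅐*(-208)² = (-12 - 1664 - 20800) - ⅐*43264 = -22476 - 43264/7 = -200596/7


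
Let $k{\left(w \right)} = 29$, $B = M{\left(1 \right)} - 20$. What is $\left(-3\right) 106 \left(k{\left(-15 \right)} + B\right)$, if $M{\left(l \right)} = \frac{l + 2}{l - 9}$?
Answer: $- \frac{10971}{4} \approx -2742.8$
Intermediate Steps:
$M{\left(l \right)} = \frac{2 + l}{-9 + l}$
$B = - \frac{163}{8}$ ($B = \frac{2 + 1}{-9 + 1} - 20 = \frac{1}{-8} \cdot 3 - 20 = \left(- \frac{1}{8}\right) 3 - 20 = - \frac{3}{8} - 20 = - \frac{163}{8} \approx -20.375$)
$\left(-3\right) 106 \left(k{\left(-15 \right)} + B\right) = \left(-3\right) 106 \left(29 - \frac{163}{8}\right) = \left(-318\right) \frac{69}{8} = - \frac{10971}{4}$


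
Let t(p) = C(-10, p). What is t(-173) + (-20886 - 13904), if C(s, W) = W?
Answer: -34963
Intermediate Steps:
t(p) = p
t(-173) + (-20886 - 13904) = -173 + (-20886 - 13904) = -173 - 34790 = -34963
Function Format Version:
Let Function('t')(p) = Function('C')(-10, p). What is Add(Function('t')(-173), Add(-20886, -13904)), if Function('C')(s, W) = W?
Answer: -34963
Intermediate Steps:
Function('t')(p) = p
Add(Function('t')(-173), Add(-20886, -13904)) = Add(-173, Add(-20886, -13904)) = Add(-173, -34790) = -34963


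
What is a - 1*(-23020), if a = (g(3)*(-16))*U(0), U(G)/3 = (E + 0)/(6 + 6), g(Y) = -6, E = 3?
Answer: 23092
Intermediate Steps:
U(G) = ¾ (U(G) = 3*((3 + 0)/(6 + 6)) = 3*(3/12) = 3*(3*(1/12)) = 3*(¼) = ¾)
a = 72 (a = -6*(-16)*(¾) = 96*(¾) = 72)
a - 1*(-23020) = 72 - 1*(-23020) = 72 + 23020 = 23092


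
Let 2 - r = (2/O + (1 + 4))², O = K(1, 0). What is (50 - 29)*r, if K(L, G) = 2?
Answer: -714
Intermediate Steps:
O = 2
r = -34 (r = 2 - (2/2 + (1 + 4))² = 2 - (2*(½) + 5)² = 2 - (1 + 5)² = 2 - 1*6² = 2 - 1*36 = 2 - 36 = -34)
(50 - 29)*r = (50 - 29)*(-34) = 21*(-34) = -714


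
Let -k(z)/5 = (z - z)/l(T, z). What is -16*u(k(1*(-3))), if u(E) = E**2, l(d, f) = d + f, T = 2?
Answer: 0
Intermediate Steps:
k(z) = 0 (k(z) = -5*(z - z)/(2 + z) = -0/(2 + z) = -5*0 = 0)
-16*u(k(1*(-3))) = -16*0**2 = -16*0 = 0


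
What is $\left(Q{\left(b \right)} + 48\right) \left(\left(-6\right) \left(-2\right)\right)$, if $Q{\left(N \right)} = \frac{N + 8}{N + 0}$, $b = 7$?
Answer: $\frac{4212}{7} \approx 601.71$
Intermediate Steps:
$Q{\left(N \right)} = \frac{8 + N}{N}$
$\left(Q{\left(b \right)} + 48\right) \left(\left(-6\right) \left(-2\right)\right) = \left(\frac{8 + 7}{7} + 48\right) \left(\left(-6\right) \left(-2\right)\right) = \left(\frac{1}{7} \cdot 15 + 48\right) 12 = \left(\frac{15}{7} + 48\right) 12 = \frac{351}{7} \cdot 12 = \frac{4212}{7}$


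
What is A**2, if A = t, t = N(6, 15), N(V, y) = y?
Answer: 225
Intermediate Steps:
t = 15
A = 15
A**2 = 15**2 = 225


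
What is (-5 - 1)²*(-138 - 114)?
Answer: -9072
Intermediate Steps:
(-5 - 1)²*(-138 - 114) = (-6)²*(-252) = 36*(-252) = -9072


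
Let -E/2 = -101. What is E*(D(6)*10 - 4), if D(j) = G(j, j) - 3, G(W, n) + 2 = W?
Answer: 1212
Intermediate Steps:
E = 202 (E = -2*(-101) = 202)
G(W, n) = -2 + W
D(j) = -5 + j (D(j) = (-2 + j) - 3 = -5 + j)
E*(D(6)*10 - 4) = 202*((-5 + 6)*10 - 4) = 202*(1*10 - 4) = 202*(10 - 4) = 202*6 = 1212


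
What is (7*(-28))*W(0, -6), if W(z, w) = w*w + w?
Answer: -5880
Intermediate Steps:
W(z, w) = w + w² (W(z, w) = w² + w = w + w²)
(7*(-28))*W(0, -6) = (7*(-28))*(-6*(1 - 6)) = -(-1176)*(-5) = -196*30 = -5880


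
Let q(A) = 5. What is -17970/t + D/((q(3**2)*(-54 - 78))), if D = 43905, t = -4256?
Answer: -1458329/23408 ≈ -62.300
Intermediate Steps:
-17970/t + D/((q(3**2)*(-54 - 78))) = -17970/(-4256) + 43905/((5*(-54 - 78))) = -17970*(-1/4256) + 43905/((5*(-132))) = 8985/2128 + 43905/(-660) = 8985/2128 + 43905*(-1/660) = 8985/2128 - 2927/44 = -1458329/23408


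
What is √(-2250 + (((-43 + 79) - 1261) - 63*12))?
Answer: I*√4231 ≈ 65.046*I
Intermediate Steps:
√(-2250 + (((-43 + 79) - 1261) - 63*12)) = √(-2250 + ((36 - 1261) - 756)) = √(-2250 + (-1225 - 756)) = √(-2250 - 1981) = √(-4231) = I*√4231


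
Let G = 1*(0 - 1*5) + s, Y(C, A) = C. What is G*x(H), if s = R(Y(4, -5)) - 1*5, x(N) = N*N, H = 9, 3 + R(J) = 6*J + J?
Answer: 1215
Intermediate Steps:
R(J) = -3 + 7*J (R(J) = -3 + (6*J + J) = -3 + 7*J)
x(N) = N²
s = 20 (s = (-3 + 7*4) - 1*5 = (-3 + 28) - 5 = 25 - 5 = 20)
G = 15 (G = 1*(0 - 1*5) + 20 = 1*(0 - 5) + 20 = 1*(-5) + 20 = -5 + 20 = 15)
G*x(H) = 15*9² = 15*81 = 1215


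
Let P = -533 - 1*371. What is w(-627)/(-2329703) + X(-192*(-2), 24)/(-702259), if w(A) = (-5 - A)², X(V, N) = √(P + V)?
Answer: -386884/2329703 - 2*I*√130/702259 ≈ -0.16607 - 3.2472e-5*I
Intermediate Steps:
P = -904 (P = -533 - 371 = -904)
X(V, N) = √(-904 + V)
w(-627)/(-2329703) + X(-192*(-2), 24)/(-702259) = (5 - 627)²/(-2329703) + √(-904 - 192*(-2))/(-702259) = (-622)²*(-1/2329703) + √(-904 + 384)*(-1/702259) = 386884*(-1/2329703) + √(-520)*(-1/702259) = -386884/2329703 + (2*I*√130)*(-1/702259) = -386884/2329703 - 2*I*√130/702259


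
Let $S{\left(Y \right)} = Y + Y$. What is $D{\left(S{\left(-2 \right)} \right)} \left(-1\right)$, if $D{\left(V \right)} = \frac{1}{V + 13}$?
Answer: $- \frac{1}{9} \approx -0.11111$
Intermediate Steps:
$S{\left(Y \right)} = 2 Y$
$D{\left(V \right)} = \frac{1}{13 + V}$
$D{\left(S{\left(-2 \right)} \right)} \left(-1\right) = \frac{1}{13 + 2 \left(-2\right)} \left(-1\right) = \frac{1}{13 - 4} \left(-1\right) = \frac{1}{9} \left(-1\right) = - \frac{1}{9}$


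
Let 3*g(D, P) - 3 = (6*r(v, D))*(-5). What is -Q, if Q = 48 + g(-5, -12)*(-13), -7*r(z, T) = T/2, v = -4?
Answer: -570/7 ≈ -81.429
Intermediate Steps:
r(z, T) = -T/14 (r(z, T) = -T/(7*2) = -T/14)
g(D, P) = 1 + 5*D/7 (g(D, P) = 1 + ((6*(-D/14))*(-5))/3 = 1 + (-3*D/7*(-5))/3 = 1 + (15*D/7)/3 = 1 + 5*D/7)
Q = 570/7 (Q = 48 + (1 + (5/7)*(-5))*(-13) = 48 + (1 - 25/7)*(-13) = 48 - 18/7*(-13) = 48 + 234/7 = 570/7 ≈ 81.429)
-Q = -1*570/7 = -570/7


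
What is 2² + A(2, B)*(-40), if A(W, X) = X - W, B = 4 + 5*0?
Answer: -76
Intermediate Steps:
B = 4 (B = 4 + 0 = 4)
2² + A(2, B)*(-40) = 2² + (4 - 1*2)*(-40) = 4 + (4 - 2)*(-40) = 4 + 2*(-40) = 4 - 80 = -76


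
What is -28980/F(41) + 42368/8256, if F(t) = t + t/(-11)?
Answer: -4085120/5289 ≈ -772.38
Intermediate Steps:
F(t) = 10*t/11 (F(t) = t + t*(-1/11) = t - t/11 = 10*t/11)
-28980/F(41) + 42368/8256 = -28980/((10/11)*41) + 42368/8256 = -28980/410/11 + 42368*(1/8256) = -28980*11/410 + 662/129 = -31878/41 + 662/129 = -4085120/5289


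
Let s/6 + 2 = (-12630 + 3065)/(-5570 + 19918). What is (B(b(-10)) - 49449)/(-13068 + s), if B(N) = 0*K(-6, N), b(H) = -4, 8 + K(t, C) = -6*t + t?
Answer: 118249042/31288205 ≈ 3.7794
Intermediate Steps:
K(t, C) = -8 - 5*t (K(t, C) = -8 + (-6*t + t) = -8 - 5*t)
s = -114783/7174 (s = -12 + 6*((-12630 + 3065)/(-5570 + 19918)) = -12 + 6*(-9565/14348) = -12 - 28695/7174 = -114783/7174 ≈ -16.000)
B(N) = 0 (B(N) = 0*(-8 - 5*(-6)) = 0*(-8 + 30) = 0*22 = 0)
(B(b(-10)) - 49449)/(-13068 + s) = (0 - 49449)/(-13068 - 114783/7174) = -49449/(-93864615/7174) = -49449*(-7174/93864615) = 118249042/31288205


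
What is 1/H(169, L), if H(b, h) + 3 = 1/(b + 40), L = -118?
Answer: -209/626 ≈ -0.33387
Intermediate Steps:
H(b, h) = -3 + 1/(40 + b) (H(b, h) = -3 + 1/(b + 40) = -3 + 1/(40 + b))
1/H(169, L) = 1/((-119 - 3*169)/(40 + 169)) = 1/((-119 - 507)/209) = 1/((1/209)*(-626)) = 1/(-626/209) = -209/626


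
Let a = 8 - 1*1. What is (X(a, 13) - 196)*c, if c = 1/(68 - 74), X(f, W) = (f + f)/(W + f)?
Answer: 651/20 ≈ 32.550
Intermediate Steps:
a = 7 (a = 8 - 1 = 7)
X(f, W) = 2*f/(W + f) (X(f, W) = (2*f)/(W + f) = 2*f/(W + f))
c = -1/6 (c = 1/(-6) = -1/6 ≈ -0.16667)
(X(a, 13) - 196)*c = (2*7/(13 + 7) - 196)*(-1/6) = (2*7/20 - 196)*(-1/6) = (2*7*(1/20) - 196)*(-1/6) = (7/10 - 196)*(-1/6) = -1953/10*(-1/6) = 651/20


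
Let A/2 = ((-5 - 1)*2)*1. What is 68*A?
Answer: -1632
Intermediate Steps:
A = -24 (A = 2*(((-5 - 1)*2)*1) = 2*(-6*2*1) = 2*(-12*1) = 2*(-12) = -24)
68*A = 68*(-24) = -1632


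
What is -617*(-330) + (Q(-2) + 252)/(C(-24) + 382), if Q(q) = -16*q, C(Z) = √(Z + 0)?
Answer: 7429145192/36487 - 142*I*√6/36487 ≈ 2.0361e+5 - 0.0095329*I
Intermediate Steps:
C(Z) = √Z
-617*(-330) + (Q(-2) + 252)/(C(-24) + 382) = -617*(-330) + (-16*(-2) + 252)/(√(-24) + 382) = 203610 + (32 + 252)/(2*I*√6 + 382) = 203610 + 284/(382 + 2*I*√6)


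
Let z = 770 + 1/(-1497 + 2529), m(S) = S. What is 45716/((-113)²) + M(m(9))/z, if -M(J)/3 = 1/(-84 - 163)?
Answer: 8973008097956/2506252419463 ≈ 3.5802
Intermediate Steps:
M(J) = 3/247 (M(J) = -3/(-84 - 163) = -3/(-247) = -3*(-1/247) = 3/247)
z = 794641/1032 (z = 770 + 1/1032 = 794641/1032 ≈ 770.00)
45716/((-113)²) + M(m(9))/z = 45716/((-113)²) + 3/(247*(794641/1032)) = 45716/12769 + (3/247)*(1032/794641) = 45716*(1/12769) + 3096/196276327 = 45716/12769 + 3096/196276327 = 8973008097956/2506252419463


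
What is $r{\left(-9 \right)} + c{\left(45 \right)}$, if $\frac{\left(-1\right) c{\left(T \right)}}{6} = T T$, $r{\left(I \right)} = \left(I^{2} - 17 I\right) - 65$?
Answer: $-11981$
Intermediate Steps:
$r{\left(I \right)} = -65 + I^{2} - 17 I$
$c{\left(T \right)} = - 6 T^{2}$ ($c{\left(T \right)} = - 6 T T = - 6 T^{2}$)
$r{\left(-9 \right)} + c{\left(45 \right)} = \left(-65 + \left(-9\right)^{2} - -153\right) - 6 \cdot 45^{2} = \left(-65 + 81 + 153\right) - 12150 = 169 - 12150 = -11981$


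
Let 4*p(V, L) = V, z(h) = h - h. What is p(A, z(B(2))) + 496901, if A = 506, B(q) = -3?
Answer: 994055/2 ≈ 4.9703e+5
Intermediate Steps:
z(h) = 0
p(V, L) = V/4
p(A, z(B(2))) + 496901 = (¼)*506 + 496901 = 253/2 + 496901 = 994055/2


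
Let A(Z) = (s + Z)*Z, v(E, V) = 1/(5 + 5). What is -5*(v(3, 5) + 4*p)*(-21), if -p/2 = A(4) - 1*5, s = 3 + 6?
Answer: -78939/2 ≈ -39470.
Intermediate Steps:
s = 9
v(E, V) = 1/10
A(Z) = Z*(9 + Z) (A(Z) = (9 + Z)*Z = Z*(9 + Z))
p = -94 (p = -2*(4*(9 + 4) - 1*5) = -2*(4*13 - 5) = -2*(52 - 5) = -2*47 = -94)
-5*(v(3, 5) + 4*p)*(-21) = -5*(1/10 + 4*(-94))*(-21) = -5*(1/10 - 376)*(-21) = -5*(-3759/10)*(-21) = (3759/2)*(-21) = -78939/2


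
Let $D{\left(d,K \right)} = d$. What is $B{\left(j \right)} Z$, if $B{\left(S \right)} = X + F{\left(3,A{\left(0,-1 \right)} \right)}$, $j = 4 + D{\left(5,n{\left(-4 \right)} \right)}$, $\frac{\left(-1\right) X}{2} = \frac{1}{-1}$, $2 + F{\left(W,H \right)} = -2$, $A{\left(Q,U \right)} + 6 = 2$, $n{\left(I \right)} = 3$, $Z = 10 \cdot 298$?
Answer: $-5960$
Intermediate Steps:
$Z = 2980$
$A{\left(Q,U \right)} = -4$ ($A{\left(Q,U \right)} = -6 + 2 = -4$)
$F{\left(W,H \right)} = -4$ ($F{\left(W,H \right)} = -2 - 2 = -4$)
$X = 2$ ($X = - \frac{2}{-1} = \left(-2\right) \left(-1\right) = 2$)
$j = 9$ ($j = 4 + 5 = 9$)
$B{\left(S \right)} = -2$ ($B{\left(S \right)} = 2 - 4 = -2$)
$B{\left(j \right)} Z = \left(-2\right) 2980 = -5960$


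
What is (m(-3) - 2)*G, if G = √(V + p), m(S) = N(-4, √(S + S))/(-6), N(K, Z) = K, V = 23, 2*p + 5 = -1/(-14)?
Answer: -10*√161/21 ≈ -6.0422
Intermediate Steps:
p = -69/28 (p = -5/2 + (-1/(-14))/2 = -5/2 + (-1*(-1/14))/2 = -5/2 + (½)*(1/14) = -5/2 + 1/28 = -69/28 ≈ -2.4643)
m(S) = ⅔ (m(S) = -4/(-6) = -4*(-⅙) = ⅔)
G = 5*√161/14 (G = √(23 - 69/28) = √(575/28) = 5*√161/14 ≈ 4.5316)
(m(-3) - 2)*G = (⅔ - 2)*(5*√161/14) = -10*√161/21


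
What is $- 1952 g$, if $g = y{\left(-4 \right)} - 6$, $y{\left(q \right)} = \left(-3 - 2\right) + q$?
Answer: $29280$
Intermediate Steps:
$y{\left(q \right)} = -5 + q$
$g = -15$ ($g = \left(-5 - 4\right) - 6 = -9 - 6 = -15$)
$- 1952 g = \left(-1952\right) \left(-15\right) = 29280$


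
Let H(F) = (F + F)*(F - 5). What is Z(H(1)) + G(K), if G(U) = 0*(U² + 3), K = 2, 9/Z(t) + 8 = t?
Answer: -9/16 ≈ -0.56250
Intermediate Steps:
H(F) = 2*F*(-5 + F) (H(F) = (2*F)*(-5 + F) = 2*F*(-5 + F))
Z(t) = 9/(-8 + t)
G(U) = 0 (G(U) = 0*(3 + U²) = 0)
Z(H(1)) + G(K) = 9/(-8 + 2*1*(-5 + 1)) + 0 = 9/(-8 + 2*1*(-4)) + 0 = 9/(-8 - 8) + 0 = 9/(-16) + 0 = 9*(-1/16) + 0 = -9/16 + 0 = -9/16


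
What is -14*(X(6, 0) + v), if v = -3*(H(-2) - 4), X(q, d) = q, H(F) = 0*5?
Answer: -252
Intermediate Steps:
H(F) = 0
v = 12 (v = -3*(0 - 4) = -3*(-4) = 12)
-14*(X(6, 0) + v) = -14*(6 + 12) = -14*18 = -252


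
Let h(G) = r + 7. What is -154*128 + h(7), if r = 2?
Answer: -19703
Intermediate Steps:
h(G) = 9 (h(G) = 2 + 7 = 9)
-154*128 + h(7) = -154*128 + 9 = -19712 + 9 = -19703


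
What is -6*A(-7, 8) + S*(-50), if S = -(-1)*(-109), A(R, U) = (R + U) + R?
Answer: 5486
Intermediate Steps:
A(R, U) = U + 2*R
S = -109 (S = -1*109 = -109)
-6*A(-7, 8) + S*(-50) = -6*(8 + 2*(-7)) - 109*(-50) = -6*(8 - 14) + 5450 = -6*(-6) + 5450 = 36 + 5450 = 5486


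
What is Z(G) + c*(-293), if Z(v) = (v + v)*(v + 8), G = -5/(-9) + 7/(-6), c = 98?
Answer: -4653131/162 ≈ -28723.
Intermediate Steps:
G = -11/18 (G = -5*(-1/9) + 7*(-1/6) = 5/9 - 7/6 = -11/18 ≈ -0.61111)
Z(v) = 2*v*(8 + v) (Z(v) = (2*v)*(8 + v) = 2*v*(8 + v))
Z(G) + c*(-293) = 2*(-11/18)*(8 - 11/18) + 98*(-293) = 2*(-11/18)*(133/18) - 28714 = -1463/162 - 28714 = -4653131/162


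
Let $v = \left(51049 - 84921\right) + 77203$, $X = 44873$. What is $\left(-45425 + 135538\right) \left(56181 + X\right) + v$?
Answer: $9106322433$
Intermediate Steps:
$v = 43331$ ($v = -33872 + 77203 = 43331$)
$\left(-45425 + 135538\right) \left(56181 + X\right) + v = \left(-45425 + 135538\right) \left(56181 + 44873\right) + 43331 = 90113 \cdot 101054 + 43331 = 9106279102 + 43331 = 9106322433$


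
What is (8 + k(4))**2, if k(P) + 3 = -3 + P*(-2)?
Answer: 36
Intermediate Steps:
k(P) = -6 - 2*P (k(P) = -3 + (-3 + P*(-2)) = -3 + (-3 - 2*P) = -6 - 2*P)
(8 + k(4))**2 = (8 + (-6 - 2*4))**2 = (8 + (-6 - 8))**2 = (8 - 14)**2 = (-6)**2 = 36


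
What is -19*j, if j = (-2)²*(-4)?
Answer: 304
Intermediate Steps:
j = -16 (j = 4*(-4) = -16)
-19*j = -19*(-16) = 304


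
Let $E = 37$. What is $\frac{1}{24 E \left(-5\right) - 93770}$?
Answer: $- \frac{1}{98210} \approx -1.0182 \cdot 10^{-5}$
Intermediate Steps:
$\frac{1}{24 E \left(-5\right) - 93770} = \frac{1}{24 \cdot 37 \left(-5\right) - 93770} = \frac{1}{888 \left(-5\right) - 93770} = \frac{1}{-4440 - 93770} = \frac{1}{-98210} = - \frac{1}{98210}$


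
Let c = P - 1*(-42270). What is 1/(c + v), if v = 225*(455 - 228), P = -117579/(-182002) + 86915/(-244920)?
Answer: 4457592984/416095314965965 ≈ 1.0713e-5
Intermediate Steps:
P = 1297874485/4457592984 (P = -117579*(-1/182002) + 86915*(-1/244920) = 117579/182002 - 17383/48984 = 1297874485/4457592984 ≈ 0.29116)
c = 188423753308165/4457592984 (c = 1297874485/4457592984 - 1*(-42270) = 1297874485/4457592984 + 42270 = 188423753308165/4457592984 ≈ 42270.)
v = 51075 (v = 225*227 = 51075)
1/(c + v) = 1/(188423753308165/4457592984 + 51075) = 1/(416095314965965/4457592984) = 4457592984/416095314965965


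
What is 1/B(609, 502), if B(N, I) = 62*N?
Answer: 1/37758 ≈ 2.6484e-5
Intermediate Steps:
1/B(609, 502) = 1/(62*609) = 1/37758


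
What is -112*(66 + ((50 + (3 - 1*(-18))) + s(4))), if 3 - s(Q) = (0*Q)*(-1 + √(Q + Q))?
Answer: -15680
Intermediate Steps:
s(Q) = 3 (s(Q) = 3 - 0*Q*(-1 + √(Q + Q)) = 3 - 0*(-1 + √(2*Q)) = 3 - 0*(-1 + √2*√Q) = 3 - 1*0 = 3 + 0 = 3)
-112*(66 + ((50 + (3 - 1*(-18))) + s(4))) = -112*(66 + ((50 + (3 - 1*(-18))) + 3)) = -112*(66 + ((50 + (3 + 18)) + 3)) = -112*(66 + ((50 + 21) + 3)) = -112*(66 + (71 + 3)) = -112*(66 + 74) = -112*140 = -15680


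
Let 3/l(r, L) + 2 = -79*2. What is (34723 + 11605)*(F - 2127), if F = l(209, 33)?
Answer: -1970810493/20 ≈ -9.8541e+7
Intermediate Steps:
l(r, L) = -3/160 (l(r, L) = 3/(-2 - 79*2) = 3/(-2 - 158) = 3/(-160) = 3*(-1/160) = -3/160)
F = -3/160 ≈ -0.018750
(34723 + 11605)*(F - 2127) = (34723 + 11605)*(-3/160 - 2127) = 46328*(-340323/160) = -1970810493/20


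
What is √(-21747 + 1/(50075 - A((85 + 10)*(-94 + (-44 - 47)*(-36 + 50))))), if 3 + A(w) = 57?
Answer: I*√54413178240406/50021 ≈ 147.47*I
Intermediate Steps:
A(w) = 54 (A(w) = -3 + 57 = 54)
√(-21747 + 1/(50075 - A((85 + 10)*(-94 + (-44 - 47)*(-36 + 50))))) = √(-21747 + 1/(50075 - 1*54)) = √(-21747 + 1/(50075 - 54)) = √(-21747 + 1/50021) = √(-1087806686/50021) = I*√54413178240406/50021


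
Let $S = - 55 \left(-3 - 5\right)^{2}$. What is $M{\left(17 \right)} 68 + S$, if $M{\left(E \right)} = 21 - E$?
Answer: $-3248$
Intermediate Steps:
$S = -3520$ ($S = - 55 \left(-8\right)^{2} = \left(-55\right) 64 = -3520$)
$M{\left(17 \right)} 68 + S = \left(21 - 17\right) 68 - 3520 = 4 \cdot 68 - 3520 = 272 - 3520 = -3248$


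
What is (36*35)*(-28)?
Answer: -35280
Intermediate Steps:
(36*35)*(-28) = 1260*(-28) = -35280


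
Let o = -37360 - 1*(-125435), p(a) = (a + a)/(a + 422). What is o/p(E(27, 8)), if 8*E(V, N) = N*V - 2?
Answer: 158094625/214 ≈ 7.3876e+5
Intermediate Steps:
E(V, N) = -¼ + N*V/8 (E(V, N) = (N*V - 2)/8 = (-2 + N*V)/8 = -¼ + N*V/8)
p(a) = 2*a/(422 + a) (p(a) = (2*a)/(422 + a) = 2*a/(422 + a))
o = 88075 (o = -37360 + 125435 = 88075)
o/p(E(27, 8)) = 88075/((2*(-¼ + (⅛)*8*27)/(422 + (-¼ + (⅛)*8*27)))) = 88075/((2*(-¼ + 27)/(422 + (-¼ + 27)))) = 88075/((2*(107/4)/(422 + 107/4))) = 88075/((2*(107/4)/(1795/4))) = 88075/((2*(107/4)*(4/1795))) = 88075/(214/1795) = 88075*(1795/214) = 158094625/214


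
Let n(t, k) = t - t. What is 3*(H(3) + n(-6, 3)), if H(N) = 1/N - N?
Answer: -8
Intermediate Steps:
n(t, k) = 0
H(N) = 1/N - N
3*(H(3) + n(-6, 3)) = 3*((1/3 - 1*3) + 0) = 3*((⅓ - 3) + 0) = 3*(-8/3 + 0) = 3*(-8/3) = -8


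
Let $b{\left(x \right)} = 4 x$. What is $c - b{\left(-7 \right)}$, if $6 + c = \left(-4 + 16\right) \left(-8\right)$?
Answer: $-74$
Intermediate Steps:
$c = -102$ ($c = -6 + \left(-4 + 16\right) \left(-8\right) = -6 + 12 \left(-8\right) = -6 - 96 = -102$)
$c - b{\left(-7 \right)} = -102 - 4 \left(-7\right) = -102 - -28 = -102 + 28 = -74$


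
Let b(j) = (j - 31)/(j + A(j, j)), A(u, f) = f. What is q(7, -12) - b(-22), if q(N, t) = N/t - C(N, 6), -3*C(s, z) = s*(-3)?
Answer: -290/33 ≈ -8.7879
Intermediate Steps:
C(s, z) = s (C(s, z) = -s*(-3)/3 = -(-1)*s = s)
b(j) = (-31 + j)/(2*j) (b(j) = (j - 31)/(j + j) = (-31 + j)/((2*j)) = (-31 + j)*(1/(2*j)) = (-31 + j)/(2*j))
q(N, t) = -N + N/t (q(N, t) = N/t - N = -N + N/t)
q(7, -12) - b(-22) = (-1*7 + 7/(-12)) - (-31 - 22)/(2*(-22)) = (-7 + 7*(-1/12)) - (-1)*(-53)/(2*22) = (-7 - 7/12) - 1*53/44 = -91/12 - 53/44 = -290/33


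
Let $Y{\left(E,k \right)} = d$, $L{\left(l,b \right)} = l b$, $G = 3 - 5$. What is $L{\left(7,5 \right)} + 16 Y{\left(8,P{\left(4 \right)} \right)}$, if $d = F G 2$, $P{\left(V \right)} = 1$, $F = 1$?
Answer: $-29$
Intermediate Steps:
$G = -2$ ($G = 3 - 5 = -2$)
$d = -4$ ($d = 1 \left(-2\right) 2 = \left(-2\right) 2 = -4$)
$L{\left(l,b \right)} = b l$
$Y{\left(E,k \right)} = -4$
$L{\left(7,5 \right)} + 16 Y{\left(8,P{\left(4 \right)} \right)} = 5 \cdot 7 + 16 \left(-4\right) = 35 - 64 = -29$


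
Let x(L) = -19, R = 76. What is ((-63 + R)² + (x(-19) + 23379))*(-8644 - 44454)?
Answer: -1249342842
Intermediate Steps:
((-63 + R)² + (x(-19) + 23379))*(-8644 - 44454) = ((-63 + 76)² + (-19 + 23379))*(-8644 - 44454) = (13² + 23360)*(-53098) = (169 + 23360)*(-53098) = 23529*(-53098) = -1249342842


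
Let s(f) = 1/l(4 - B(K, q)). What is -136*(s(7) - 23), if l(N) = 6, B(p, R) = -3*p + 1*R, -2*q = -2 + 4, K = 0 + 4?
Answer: 9316/3 ≈ 3105.3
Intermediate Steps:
K = 4
q = -1 (q = -(-2 + 4)/2 = -½*2 = -1)
B(p, R) = R - 3*p (B(p, R) = -3*p + R = R - 3*p)
s(f) = ⅙ (s(f) = 1/6 = ⅙)
-136*(s(7) - 23) = -136*(⅙ - 23) = -136*(-137/6) = 9316/3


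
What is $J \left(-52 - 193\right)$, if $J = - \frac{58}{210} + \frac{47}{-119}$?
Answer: $\frac{8386}{51} \approx 164.43$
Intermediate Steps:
$J = - \frac{1198}{1785}$ ($J = \left(-58\right) \frac{1}{210} + 47 \left(- \frac{1}{119}\right) = - \frac{29}{105} - \frac{47}{119} = - \frac{1198}{1785} \approx -0.67115$)
$J \left(-52 - 193\right) = - \frac{1198 \left(-52 - 193\right)}{1785} = \left(- \frac{1198}{1785}\right) \left(-245\right) = \frac{8386}{51}$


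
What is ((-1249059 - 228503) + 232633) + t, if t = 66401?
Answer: -1178528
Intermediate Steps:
((-1249059 - 228503) + 232633) + t = ((-1249059 - 228503) + 232633) + 66401 = (-1477562 + 232633) + 66401 = -1244929 + 66401 = -1178528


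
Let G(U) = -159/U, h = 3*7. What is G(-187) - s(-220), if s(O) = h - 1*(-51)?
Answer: -13305/187 ≈ -71.150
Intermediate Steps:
h = 21
s(O) = 72 (s(O) = 21 - 1*(-51) = 21 + 51 = 72)
G(-187) - s(-220) = -159/(-187) - 1*72 = -159*(-1/187) - 72 = 159/187 - 72 = -13305/187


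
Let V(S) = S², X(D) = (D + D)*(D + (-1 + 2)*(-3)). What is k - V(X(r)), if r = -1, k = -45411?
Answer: -45475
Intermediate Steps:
X(D) = 2*D*(-3 + D) (X(D) = (2*D)*(D + 1*(-3)) = (2*D)*(D - 3) = (2*D)*(-3 + D) = 2*D*(-3 + D))
k - V(X(r)) = -45411 - (2*(-1)*(-3 - 1))² = -45411 - (2*(-1)*(-4))² = -45411 - 1*8² = -45411 - 1*64 = -45411 - 64 = -45475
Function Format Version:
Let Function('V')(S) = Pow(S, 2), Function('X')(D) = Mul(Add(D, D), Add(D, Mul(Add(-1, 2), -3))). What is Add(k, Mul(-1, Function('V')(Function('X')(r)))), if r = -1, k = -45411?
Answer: -45475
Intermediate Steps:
Function('X')(D) = Mul(2, D, Add(-3, D)) (Function('X')(D) = Mul(Mul(2, D), Add(D, Mul(1, -3))) = Mul(Mul(2, D), Add(D, -3)) = Mul(Mul(2, D), Add(-3, D)) = Mul(2, D, Add(-3, D)))
Add(k, Mul(-1, Function('V')(Function('X')(r)))) = Add(-45411, Mul(-1, Pow(Mul(2, -1, Add(-3, -1)), 2))) = Add(-45411, Mul(-1, Pow(Mul(2, -1, -4), 2))) = Add(-45411, Mul(-1, Pow(8, 2))) = Add(-45411, Mul(-1, 64)) = Add(-45411, -64) = -45475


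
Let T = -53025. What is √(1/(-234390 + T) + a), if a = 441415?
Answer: 8*√63305794487085/95805 ≈ 664.39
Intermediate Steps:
√(1/(-234390 + T) + a) = √(1/(-234390 - 53025) + 441415) = √(1/(-287415) + 441415) = √(-1/287415 + 441415) = √(126869292224/287415) = 8*√63305794487085/95805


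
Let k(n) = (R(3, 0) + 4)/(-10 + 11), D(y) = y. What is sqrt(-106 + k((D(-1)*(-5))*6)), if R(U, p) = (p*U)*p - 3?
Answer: I*sqrt(105) ≈ 10.247*I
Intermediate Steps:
R(U, p) = -3 + U*p**2 (R(U, p) = (U*p)*p - 3 = U*p**2 - 3 = -3 + U*p**2)
k(n) = 1 (k(n) = ((-3 + 3*0**2) + 4)/(-10 + 11) = ((-3 + 3*0) + 4)/1 = ((-3 + 0) + 4)*1 = (-3 + 4)*1 = 1*1 = 1)
sqrt(-106 + k((D(-1)*(-5))*6)) = sqrt(-106 + 1) = sqrt(-105) = I*sqrt(105)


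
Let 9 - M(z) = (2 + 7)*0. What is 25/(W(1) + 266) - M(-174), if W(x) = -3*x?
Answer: -2342/263 ≈ -8.9049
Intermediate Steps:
M(z) = 9 (M(z) = 9 - (2 + 7)*0 = 9 - 9*0 = 9 - 1*0 = 9 + 0 = 9)
25/(W(1) + 266) - M(-174) = 25/(-3*1 + 266) - 1*9 = 25/(-3 + 266) - 9 = 25/263 - 9 = -2342/263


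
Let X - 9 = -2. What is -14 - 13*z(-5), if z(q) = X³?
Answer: -4473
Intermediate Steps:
X = 7 (X = 9 - 2 = 7)
z(q) = 343 (z(q) = 7³ = 343)
-14 - 13*z(-5) = -14 - 13*343 = -14 - 4459 = -4473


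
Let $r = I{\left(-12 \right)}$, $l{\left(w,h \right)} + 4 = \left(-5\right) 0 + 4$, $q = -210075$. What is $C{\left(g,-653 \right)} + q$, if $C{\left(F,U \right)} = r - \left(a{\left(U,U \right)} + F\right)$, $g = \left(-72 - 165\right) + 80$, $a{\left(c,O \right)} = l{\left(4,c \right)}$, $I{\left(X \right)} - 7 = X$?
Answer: $-209923$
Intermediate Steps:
$l{\left(w,h \right)} = 0$ ($l{\left(w,h \right)} = -4 + \left(\left(-5\right) 0 + 4\right) = -4 + \left(0 + 4\right) = -4 + 4 = 0$)
$I{\left(X \right)} = 7 + X$
$a{\left(c,O \right)} = 0$
$r = -5$ ($r = 7 - 12 = -5$)
$g = -157$ ($g = -237 + 80 = -157$)
$C{\left(F,U \right)} = -5 - F$ ($C{\left(F,U \right)} = -5 - \left(0 + F\right) = -5 - F$)
$C{\left(g,-653 \right)} + q = \left(-5 - -157\right) - 210075 = \left(-5 + 157\right) - 210075 = 152 - 210075 = -209923$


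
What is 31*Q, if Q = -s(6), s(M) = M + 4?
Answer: -310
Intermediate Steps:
s(M) = 4 + M
Q = -10 (Q = -(4 + 6) = -1*10 = -10)
31*Q = 31*(-10) = -310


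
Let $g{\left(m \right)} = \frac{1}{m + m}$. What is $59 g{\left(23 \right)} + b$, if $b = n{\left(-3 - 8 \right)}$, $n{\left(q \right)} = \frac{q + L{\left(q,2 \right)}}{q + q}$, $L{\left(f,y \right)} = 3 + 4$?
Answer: $\frac{741}{506} \approx 1.4644$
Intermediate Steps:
$g{\left(m \right)} = \frac{1}{2 m}$
$L{\left(f,y \right)} = 7$
$n{\left(q \right)} = \frac{7 + q}{2 q}$ ($n{\left(q \right)} = \frac{q + 7}{q + q} = \frac{7 + q}{2 q}$)
$b = \frac{2}{11}$ ($b = \frac{7 - 11}{2 \left(-3 - 8\right)} = \frac{7 - 11}{2 \left(-11\right)} = \frac{1}{2} \left(- \frac{1}{11}\right) \left(-4\right) = \frac{2}{11} \approx 0.18182$)
$59 g{\left(23 \right)} + b = 59 \frac{1}{2 \cdot 23} + \frac{2}{11} = 59 \cdot \frac{1}{2} \cdot \frac{1}{23} + \frac{2}{11} = 59 \cdot \frac{1}{46} + \frac{2}{11} = \frac{59}{46} + \frac{2}{11} = \frac{741}{506}$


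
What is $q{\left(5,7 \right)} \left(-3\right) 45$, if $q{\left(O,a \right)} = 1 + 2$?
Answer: $-405$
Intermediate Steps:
$q{\left(O,a \right)} = 3$
$q{\left(5,7 \right)} \left(-3\right) 45 = 3 \left(-3\right) 45 = \left(-9\right) 45 = -405$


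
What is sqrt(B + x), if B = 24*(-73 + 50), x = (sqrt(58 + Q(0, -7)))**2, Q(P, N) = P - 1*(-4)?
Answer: 7*I*sqrt(10) ≈ 22.136*I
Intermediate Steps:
Q(P, N) = 4 + P (Q(P, N) = P + 4 = 4 + P)
x = 62 (x = (sqrt(58 + (4 + 0)))**2 = (sqrt(58 + 4))**2 = (sqrt(62))**2 = 62)
B = -552 (B = 24*(-23) = -552)
sqrt(B + x) = sqrt(-552 + 62) = sqrt(-490) = 7*I*sqrt(10)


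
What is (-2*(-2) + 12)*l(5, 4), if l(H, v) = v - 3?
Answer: 16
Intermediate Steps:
l(H, v) = -3 + v
(-2*(-2) + 12)*l(5, 4) = (-2*(-2) + 12)*(-3 + 4) = (4 + 12)*1 = 16*1 = 16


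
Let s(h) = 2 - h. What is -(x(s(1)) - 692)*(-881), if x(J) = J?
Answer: -608771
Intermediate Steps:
-(x(s(1)) - 692)*(-881) = -((2 - 1*1) - 692)*(-881) = -((2 - 1) - 692)*(-881) = -(1 - 692)*(-881) = -(-691)*(-881) = -1*608771 = -608771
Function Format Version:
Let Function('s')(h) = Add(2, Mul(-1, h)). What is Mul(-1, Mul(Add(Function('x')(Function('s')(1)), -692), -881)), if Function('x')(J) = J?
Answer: -608771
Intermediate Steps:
Mul(-1, Mul(Add(Function('x')(Function('s')(1)), -692), -881)) = Mul(-1, Mul(Add(Add(2, Mul(-1, 1)), -692), -881)) = Mul(-1, Mul(Add(Add(2, -1), -692), -881)) = Mul(-1, Mul(Add(1, -692), -881)) = Mul(-1, Mul(-691, -881)) = Mul(-1, 608771) = -608771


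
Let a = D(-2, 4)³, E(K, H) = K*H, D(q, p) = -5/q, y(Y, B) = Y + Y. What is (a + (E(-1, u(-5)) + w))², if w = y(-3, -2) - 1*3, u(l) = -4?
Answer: 7225/64 ≈ 112.89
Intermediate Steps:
y(Y, B) = 2*Y
E(K, H) = H*K
a = 125/8 (a = (-5/(-2))³ = (-5*(-½))³ = (5/2)³ = 125/8 ≈ 15.625)
w = -9 (w = 2*(-3) - 1*3 = -6 - 3 = -9)
(a + (E(-1, u(-5)) + w))² = (125/8 + (-4*(-1) - 9))² = (125/8 + (4 - 9))² = (125/8 - 5)² = (85/8)² = 7225/64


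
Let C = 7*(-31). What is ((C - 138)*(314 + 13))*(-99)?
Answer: 11492415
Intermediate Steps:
C = -217
((C - 138)*(314 + 13))*(-99) = ((-217 - 138)*(314 + 13))*(-99) = -355*327*(-99) = -116085*(-99) = 11492415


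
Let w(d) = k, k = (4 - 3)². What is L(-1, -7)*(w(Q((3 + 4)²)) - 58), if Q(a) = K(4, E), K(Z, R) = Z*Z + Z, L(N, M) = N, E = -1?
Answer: 57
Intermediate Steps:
K(Z, R) = Z + Z² (K(Z, R) = Z² + Z = Z + Z²)
Q(a) = 20 (Q(a) = 4*(1 + 4) = 4*5 = 20)
k = 1 (k = 1² = 1)
w(d) = 1
L(-1, -7)*(w(Q((3 + 4)²)) - 58) = -(1 - 58) = -1*(-57) = 57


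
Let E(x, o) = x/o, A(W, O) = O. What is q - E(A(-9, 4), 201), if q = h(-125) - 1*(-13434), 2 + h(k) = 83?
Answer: 2716511/201 ≈ 13515.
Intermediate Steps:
h(k) = 81 (h(k) = -2 + 83 = 81)
q = 13515 (q = 81 - 1*(-13434) = 81 + 13434 = 13515)
q - E(A(-9, 4), 201) = 13515 - 4/201 = 2716511/201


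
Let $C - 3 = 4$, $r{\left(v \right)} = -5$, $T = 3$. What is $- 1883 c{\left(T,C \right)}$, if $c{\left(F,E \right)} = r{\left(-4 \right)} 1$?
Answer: $9415$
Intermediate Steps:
$C = 7$ ($C = 3 + 4 = 7$)
$c{\left(F,E \right)} = -5$ ($c{\left(F,E \right)} = \left(-5\right) 1 = -5$)
$- 1883 c{\left(T,C \right)} = \left(-1883\right) \left(-5\right) = 9415$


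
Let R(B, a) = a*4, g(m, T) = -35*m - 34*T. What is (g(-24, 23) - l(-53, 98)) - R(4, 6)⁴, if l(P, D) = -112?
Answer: -331606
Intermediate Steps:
R(B, a) = 4*a
(g(-24, 23) - l(-53, 98)) - R(4, 6)⁴ = ((-35*(-24) - 34*23) - 1*(-112)) - (4*6)⁴ = ((840 - 782) + 112) - 1*24⁴ = (58 + 112) - 1*331776 = 170 - 331776 = -331606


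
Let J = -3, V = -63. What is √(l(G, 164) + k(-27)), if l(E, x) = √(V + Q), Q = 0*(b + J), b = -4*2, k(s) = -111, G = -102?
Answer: √(-111 + 3*I*√7) ≈ 0.37644 + 10.542*I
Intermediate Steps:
b = -8
Q = 0 (Q = 0*(-8 - 3) = 0*(-11) = 0)
l(E, x) = 3*I*√7 (l(E, x) = √(-63 + 0) = √(-63) = 3*I*√7)
√(l(G, 164) + k(-27)) = √(3*I*√7 - 111) = √(-111 + 3*I*√7)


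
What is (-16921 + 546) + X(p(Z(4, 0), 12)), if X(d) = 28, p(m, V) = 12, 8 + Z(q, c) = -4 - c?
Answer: -16347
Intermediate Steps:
Z(q, c) = -12 - c (Z(q, c) = -8 + (-4 - c) = -12 - c)
(-16921 + 546) + X(p(Z(4, 0), 12)) = (-16921 + 546) + 28 = -16375 + 28 = -16347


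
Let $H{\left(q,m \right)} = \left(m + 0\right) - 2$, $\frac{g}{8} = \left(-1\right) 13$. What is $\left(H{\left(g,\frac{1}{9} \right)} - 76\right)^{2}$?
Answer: $\frac{491401}{81} \approx 6066.7$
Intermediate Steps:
$g = -104$ ($g = 8 \left(\left(-1\right) 13\right) = 8 \left(-13\right) = -104$)
$H{\left(q,m \right)} = -2 + m$ ($H{\left(q,m \right)} = m - 2 = -2 + m$)
$\left(H{\left(g,\frac{1}{9} \right)} - 76\right)^{2} = \left(\left(-2 + \frac{1}{9}\right) - 76\right)^{2} = \left(- \frac{17}{9} - 76\right)^{2} = \left(- \frac{701}{9}\right)^{2} = \frac{491401}{81}$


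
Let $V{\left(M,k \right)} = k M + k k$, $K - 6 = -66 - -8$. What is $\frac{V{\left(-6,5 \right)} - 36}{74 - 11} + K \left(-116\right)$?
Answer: $\frac{379975}{63} \approx 6031.4$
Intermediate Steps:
$K = -52$ ($K = 6 - 58 = -52$)
$V{\left(M,k \right)} = k^{2} + M k$ ($V{\left(M,k \right)} = M k + k^{2} = k^{2} + M k$)
$\frac{V{\left(-6,5 \right)} - 36}{74 - 11} + K \left(-116\right) = \frac{5 \left(-6 + 5\right) - 36}{74 - 11} - -6032 = \frac{5 \left(-1\right) - 36}{63} + 6032 = \left(-5 - 36\right) \frac{1}{63} + 6032 = \left(-41\right) \frac{1}{63} + 6032 = - \frac{41}{63} + 6032 = \frac{379975}{63}$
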